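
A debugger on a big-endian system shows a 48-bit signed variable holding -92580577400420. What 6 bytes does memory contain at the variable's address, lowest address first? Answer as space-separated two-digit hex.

AB CC 67 92 29 9C

Two's complement of -92580577400420 in 48 bits: 92580577400420 = 0x5433986DD664; invert → 0xABCC6792299B; add 1 → 0xABCC6792299C.
Split into bytes (most-significant first): AB CC 67 92 29 9C.
In big-endian order the high byte comes first in memory.
So the memory order matches the most-significant-first order: AB CC 67 92 29 9C.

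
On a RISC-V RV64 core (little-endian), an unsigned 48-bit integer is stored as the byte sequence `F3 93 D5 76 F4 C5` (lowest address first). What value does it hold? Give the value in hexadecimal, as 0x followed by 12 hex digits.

Little-endian stores the least-significant byte at the lowest address.
Reassemble most-significant byte first: C5 F4 76 D5 93 F3 → 0xC5F476D593F3.

0xC5F476D593F3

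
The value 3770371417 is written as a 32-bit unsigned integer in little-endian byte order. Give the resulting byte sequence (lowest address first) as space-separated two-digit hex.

59 4D BB E0

3770371417 in hexadecimal, padded to 32 bits, is 0xE0BB4D59.
Split into bytes (most-significant first): E0 BB 4D 59.
In little-endian order the low byte comes first in memory.
So at ascending addresses the bytes are 59 4D BB E0.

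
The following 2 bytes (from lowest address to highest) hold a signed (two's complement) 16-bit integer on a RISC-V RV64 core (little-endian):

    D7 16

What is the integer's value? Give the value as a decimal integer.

Little-endian stores the least-significant byte at the lowest address.
Reassemble most-significant byte first: 16 D7 → 0x16D7.
0x16D7 = 5847.

5847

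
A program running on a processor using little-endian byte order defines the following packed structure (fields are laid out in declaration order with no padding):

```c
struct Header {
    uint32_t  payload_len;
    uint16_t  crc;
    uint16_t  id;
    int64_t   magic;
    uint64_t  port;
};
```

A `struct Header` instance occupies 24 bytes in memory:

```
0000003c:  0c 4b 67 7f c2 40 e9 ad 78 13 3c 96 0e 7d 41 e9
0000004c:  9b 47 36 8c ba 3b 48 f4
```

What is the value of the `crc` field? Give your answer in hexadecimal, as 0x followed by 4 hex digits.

`crc` follows `payload_len` (4 bytes), so it starts at byte offset 4 and occupies 2 bytes.
Bytes at offsets 4..5: C2 40.
Little-endian stores the least-significant byte at the lowest address.
Reassemble most-significant byte first: 40 C2 → 0x40C2.

0x40C2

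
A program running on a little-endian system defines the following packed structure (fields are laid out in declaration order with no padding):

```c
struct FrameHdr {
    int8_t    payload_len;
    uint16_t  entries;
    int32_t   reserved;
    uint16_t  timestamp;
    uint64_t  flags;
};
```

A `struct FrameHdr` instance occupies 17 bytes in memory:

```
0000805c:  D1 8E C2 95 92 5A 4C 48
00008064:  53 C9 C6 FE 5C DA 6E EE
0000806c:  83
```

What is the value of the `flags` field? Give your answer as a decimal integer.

9506657747567822537

`flags` follows `payload_len` (1 B), `entries` (2 B), `reserved` (4 B), `timestamp` (2 B), so it starts at offset 1 + 2 + 4 + 2 = 9 and occupies 8 bytes.
Bytes at offsets 9..16: C9 C6 FE 5C DA 6E EE 83.
Little-endian stores the least-significant byte at the lowest address.
Reassemble most-significant byte first: 83 EE 6E DA 5C FE C6 C9 → 0x83EE6EDA5CFEC6C9.
0x83EE6EDA5CFEC6C9 = 9506657747567822537.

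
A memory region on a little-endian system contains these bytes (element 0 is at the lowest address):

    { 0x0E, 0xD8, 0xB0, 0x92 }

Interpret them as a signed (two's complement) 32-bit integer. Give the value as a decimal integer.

Little-endian: lowest address holds the least-significant byte.
Reassemble most-significant byte first: 92 B0 D8 0E → 0x92B0D80E.
Top bit is set, so as a signed 32-bit value this is 0x92B0D80E − 2^32 = -1833904114.

-1833904114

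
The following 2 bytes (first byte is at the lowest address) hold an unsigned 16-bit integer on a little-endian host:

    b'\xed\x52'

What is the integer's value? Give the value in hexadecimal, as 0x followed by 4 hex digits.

0x52ED

Little-endian: lowest address holds the least-significant byte.
Reassemble most-significant byte first: 52 ED → 0x52ED.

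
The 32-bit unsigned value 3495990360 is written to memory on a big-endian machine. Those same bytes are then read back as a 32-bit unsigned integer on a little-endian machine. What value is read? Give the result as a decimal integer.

3495990360 in 32-bit hexadecimal is 0xD0609458.
Stored big-endian, the bytes at ascending addresses are D0 60 94 58.
Read back as little-endian, the first byte is least significant, giving 0x589460D0.
0x589460D0 = 1486119120.

1486119120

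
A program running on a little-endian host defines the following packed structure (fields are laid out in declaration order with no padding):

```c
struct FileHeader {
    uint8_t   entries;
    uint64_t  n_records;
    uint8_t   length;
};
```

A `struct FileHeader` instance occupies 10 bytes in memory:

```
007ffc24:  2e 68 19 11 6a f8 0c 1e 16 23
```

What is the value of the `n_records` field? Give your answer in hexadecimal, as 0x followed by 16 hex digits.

`n_records` follows `entries` (1 byte), so it starts at byte offset 1 and occupies 8 bytes.
Bytes at offsets 1..8: 68 19 11 6A F8 0C 1E 16.
In little-endian order the low byte comes first in memory.
Reassemble most-significant byte first: 16 1E 0C F8 6A 11 19 68 → 0x161E0CF86A111968.

0x161E0CF86A111968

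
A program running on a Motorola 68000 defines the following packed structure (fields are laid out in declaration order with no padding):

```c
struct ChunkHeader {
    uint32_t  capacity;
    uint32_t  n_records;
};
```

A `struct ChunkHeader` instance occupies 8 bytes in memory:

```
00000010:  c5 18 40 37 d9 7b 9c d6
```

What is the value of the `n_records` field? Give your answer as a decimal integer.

`n_records` follows `capacity` (4 bytes), so it starts at byte offset 4 and occupies 4 bytes.
Bytes at offsets 4..7: D9 7B 9C D6.
Big-endian stores the most-significant byte at the lowest address.
The bytes are already most-significant first: 0xD97B9CD6.
0xD97B9CD6 = 3648756950.

3648756950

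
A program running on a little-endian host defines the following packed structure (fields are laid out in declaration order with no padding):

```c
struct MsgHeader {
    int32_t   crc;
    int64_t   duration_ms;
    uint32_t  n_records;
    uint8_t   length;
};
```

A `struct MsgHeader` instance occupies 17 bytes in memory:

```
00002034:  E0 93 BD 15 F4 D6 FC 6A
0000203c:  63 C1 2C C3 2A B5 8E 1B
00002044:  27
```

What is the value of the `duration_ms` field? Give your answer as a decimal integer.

-4382915704597457164

`duration_ms` follows `crc` (4 bytes), so it starts at byte offset 4 and occupies 8 bytes.
Bytes at offsets 4..11: F4 D6 FC 6A 63 C1 2C C3.
Little-endian stores the least-significant byte at the lowest address.
Reassemble most-significant byte first: C3 2C C1 63 6A FC D6 F4 → 0xC32CC1636AFCD6F4.
Top bit is set, so as a signed 64-bit value this is 0xC32CC1636AFCD6F4 − 2^64 = -4382915704597457164.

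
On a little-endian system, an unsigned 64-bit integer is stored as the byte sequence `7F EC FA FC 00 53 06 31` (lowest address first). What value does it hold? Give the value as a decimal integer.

Little-endian: lowest address holds the least-significant byte.
Reassemble most-significant byte first: 31 06 53 00 FC FA EC 7F → 0x31065300FCFAEC7F.
0x31065300FCFAEC7F = 3532602221428141183.

3532602221428141183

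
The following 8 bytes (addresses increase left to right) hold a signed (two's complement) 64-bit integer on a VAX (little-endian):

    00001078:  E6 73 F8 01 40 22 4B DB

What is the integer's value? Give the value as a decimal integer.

-2644982697843723290

Little-endian stores the least-significant byte at the lowest address.
Reassemble most-significant byte first: DB 4B 22 40 01 F8 73 E6 → 0xDB4B224001F873E6.
Top bit is set, so as a signed 64-bit value this is 0xDB4B224001F873E6 − 2^64 = -2644982697843723290.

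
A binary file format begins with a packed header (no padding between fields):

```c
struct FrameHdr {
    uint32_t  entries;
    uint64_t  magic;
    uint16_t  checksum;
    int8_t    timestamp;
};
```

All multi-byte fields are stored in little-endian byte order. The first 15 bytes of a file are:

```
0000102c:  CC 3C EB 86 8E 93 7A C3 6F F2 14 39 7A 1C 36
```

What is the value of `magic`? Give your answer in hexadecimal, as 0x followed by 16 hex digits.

`magic` follows `entries` (4 bytes), so it starts at byte offset 4 and occupies 8 bytes.
Bytes at offsets 4..11: 8E 93 7A C3 6F F2 14 39.
Little-endian: lowest address holds the least-significant byte.
Reassemble most-significant byte first: 39 14 F2 6F C3 7A 93 8E → 0x3914F26FC37A938E.

0x3914F26FC37A938E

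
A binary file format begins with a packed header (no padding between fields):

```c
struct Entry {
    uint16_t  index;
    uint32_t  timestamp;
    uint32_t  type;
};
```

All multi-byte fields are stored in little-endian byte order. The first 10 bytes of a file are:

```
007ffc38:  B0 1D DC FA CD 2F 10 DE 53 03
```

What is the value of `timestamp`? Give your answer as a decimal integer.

802028252

`timestamp` follows `index` (2 bytes), so it starts at byte offset 2 and occupies 4 bytes.
Bytes at offsets 2..5: DC FA CD 2F.
Little-endian stores the least-significant byte at the lowest address.
Reassemble most-significant byte first: 2F CD FA DC → 0x2FCDFADC.
0x2FCDFADC = 802028252.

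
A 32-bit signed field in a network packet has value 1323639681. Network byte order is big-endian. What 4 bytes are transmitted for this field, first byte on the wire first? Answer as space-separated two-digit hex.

1323639681 in hexadecimal, padded to 32 bits, is 0x4EE52381.
Split into bytes (most-significant first): 4E E5 23 81.
Big-endian stores the most-significant byte at the lowest address.
So the memory order matches the most-significant-first order: 4E E5 23 81.

4E E5 23 81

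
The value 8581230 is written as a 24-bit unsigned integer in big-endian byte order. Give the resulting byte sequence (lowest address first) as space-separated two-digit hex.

82 F0 6E

8581230 in hexadecimal, padded to 24 bits, is 0x82F06E.
Split into bytes (most-significant first): 82 F0 6E.
In big-endian order the high byte comes first in memory.
So the memory order matches the most-significant-first order: 82 F0 6E.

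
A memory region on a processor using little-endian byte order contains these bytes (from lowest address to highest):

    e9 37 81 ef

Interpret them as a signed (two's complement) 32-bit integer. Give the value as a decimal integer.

-276744215

Little-endian: lowest address holds the least-significant byte.
Reassemble most-significant byte first: EF 81 37 E9 → 0xEF8137E9.
Top bit is set, so as a signed 32-bit value this is 0xEF8137E9 − 2^32 = -276744215.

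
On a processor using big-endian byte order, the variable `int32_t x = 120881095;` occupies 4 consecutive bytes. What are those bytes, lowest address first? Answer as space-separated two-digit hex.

07 34 7F C7

120881095 in hexadecimal, padded to 32 bits, is 0x07347FC7.
Split into bytes (most-significant first): 07 34 7F C7.
Big-endian stores the most-significant byte at the lowest address.
So the memory order matches the most-significant-first order: 07 34 7F C7.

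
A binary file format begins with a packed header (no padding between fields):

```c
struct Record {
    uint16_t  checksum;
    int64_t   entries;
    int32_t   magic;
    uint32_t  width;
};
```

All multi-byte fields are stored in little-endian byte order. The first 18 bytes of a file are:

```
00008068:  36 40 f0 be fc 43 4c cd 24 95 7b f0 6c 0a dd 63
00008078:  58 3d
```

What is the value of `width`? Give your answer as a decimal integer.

1029202909

`width` follows `checksum` (2 B), `entries` (8 B), `magic` (4 B), so it starts at offset 2 + 8 + 4 = 14 and occupies 4 bytes.
Bytes at offsets 14..17: DD 63 58 3D.
Little-endian stores the least-significant byte at the lowest address.
Reassemble most-significant byte first: 3D 58 63 DD → 0x3D5863DD.
0x3D5863DD = 1029202909.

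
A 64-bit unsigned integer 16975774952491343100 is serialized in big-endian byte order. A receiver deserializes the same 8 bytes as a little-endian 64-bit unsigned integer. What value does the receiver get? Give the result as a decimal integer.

16975774952491343100 in 64-bit hexadecimal is 0xEB961160B6385CFC.
Stored big-endian, the bytes at ascending addresses are EB 96 11 60 B6 38 5C FC.
Read back as little-endian, the first byte is least significant, giving 0xFC5C38B6601196EB.
0xFC5C38B6601196EB = 18184471751362189035.

18184471751362189035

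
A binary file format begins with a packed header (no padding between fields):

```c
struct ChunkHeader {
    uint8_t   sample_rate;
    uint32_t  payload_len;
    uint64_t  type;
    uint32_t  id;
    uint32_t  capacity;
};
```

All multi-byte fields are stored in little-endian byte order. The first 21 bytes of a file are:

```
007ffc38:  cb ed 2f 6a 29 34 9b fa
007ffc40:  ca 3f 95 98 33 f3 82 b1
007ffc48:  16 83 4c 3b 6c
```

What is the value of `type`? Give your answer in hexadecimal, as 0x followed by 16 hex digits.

0x3398953FCAFA9B34

`type` follows `sample_rate` (1 B), `payload_len` (4 B), so it starts at offset 1 + 4 = 5 and occupies 8 bytes.
Bytes at offsets 5..12: 34 9B FA CA 3F 95 98 33.
Little-endian stores the least-significant byte at the lowest address.
Reassemble most-significant byte first: 33 98 95 3F CA FA 9B 34 → 0x3398953FCAFA9B34.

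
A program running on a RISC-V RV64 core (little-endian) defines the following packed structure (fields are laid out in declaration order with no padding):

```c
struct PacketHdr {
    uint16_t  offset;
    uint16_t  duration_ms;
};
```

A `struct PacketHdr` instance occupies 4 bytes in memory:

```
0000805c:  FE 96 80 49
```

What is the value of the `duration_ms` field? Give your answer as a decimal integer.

`duration_ms` follows `offset` (2 bytes), so it starts at byte offset 2 and occupies 2 bytes.
Bytes at offsets 2..3: 80 49.
Little-endian stores the least-significant byte at the lowest address.
Reassemble most-significant byte first: 49 80 → 0x4980.
0x4980 = 18816.

18816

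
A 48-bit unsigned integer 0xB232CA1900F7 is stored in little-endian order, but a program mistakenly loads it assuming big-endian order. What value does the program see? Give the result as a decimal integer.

271579804742322

Stored little-endian, the bytes at ascending addresses are F7 00 19 CA 32 B2.
Read back as big-endian, the last byte is least significant, giving 0xF70019CA32B2.
0xF70019CA32B2 = 271579804742322.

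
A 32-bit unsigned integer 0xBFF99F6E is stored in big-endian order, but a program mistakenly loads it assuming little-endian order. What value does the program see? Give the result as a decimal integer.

Stored big-endian, the bytes at ascending addresses are BF F9 9F 6E.
Read back as little-endian, the first byte is least significant, giving 0x6E9FF9BF.
0x6E9FF9BF = 1855977919.

1855977919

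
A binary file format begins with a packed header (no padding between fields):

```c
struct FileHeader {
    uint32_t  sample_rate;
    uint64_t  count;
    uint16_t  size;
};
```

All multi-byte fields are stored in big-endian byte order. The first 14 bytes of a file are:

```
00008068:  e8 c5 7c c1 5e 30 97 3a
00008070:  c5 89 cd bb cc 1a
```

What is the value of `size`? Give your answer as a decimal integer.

52250

`size` follows `sample_rate` (4 B), `count` (8 B), so it starts at offset 4 + 8 = 12 and occupies 2 bytes.
Bytes at offsets 12..13: CC 1A.
Big-endian: lowest address holds the most-significant byte.
The bytes are already most-significant first: 0xCC1A.
0xCC1A = 52250.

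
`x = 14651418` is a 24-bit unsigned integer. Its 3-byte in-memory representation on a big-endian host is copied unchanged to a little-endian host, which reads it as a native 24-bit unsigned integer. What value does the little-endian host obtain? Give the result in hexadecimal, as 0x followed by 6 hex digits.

0x1A90DF

14651418 in 24-bit hexadecimal is 0xDF901A.
Stored big-endian, the bytes at ascending addresses are DF 90 1A.
Read back as little-endian, the first byte is least significant, giving 0x1A90DF.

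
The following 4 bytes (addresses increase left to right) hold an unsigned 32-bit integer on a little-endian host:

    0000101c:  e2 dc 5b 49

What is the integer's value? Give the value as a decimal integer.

1230757090

Little-endian: lowest address holds the least-significant byte.
Reassemble most-significant byte first: 49 5B DC E2 → 0x495BDCE2.
0x495BDCE2 = 1230757090.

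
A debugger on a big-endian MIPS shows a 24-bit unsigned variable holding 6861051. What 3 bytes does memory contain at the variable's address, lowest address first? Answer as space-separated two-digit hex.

6861051 in hexadecimal, padded to 24 bits, is 0x68B0FB.
Split into bytes (most-significant first): 68 B0 FB.
Big-endian stores the most-significant byte at the lowest address.
So the memory order matches the most-significant-first order: 68 B0 FB.

68 B0 FB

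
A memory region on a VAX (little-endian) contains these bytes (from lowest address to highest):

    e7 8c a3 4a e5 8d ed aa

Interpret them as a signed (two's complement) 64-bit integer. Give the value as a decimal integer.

Little-endian stores the least-significant byte at the lowest address.
Reassemble most-significant byte first: AA ED 8D E5 4A A3 8C E7 → 0xAAED8DE54AA38CE7.
Top bit is set, so as a signed 64-bit value this is 0xAAED8DE54AA38CE7 − 2^64 = -6130087501842117401.

-6130087501842117401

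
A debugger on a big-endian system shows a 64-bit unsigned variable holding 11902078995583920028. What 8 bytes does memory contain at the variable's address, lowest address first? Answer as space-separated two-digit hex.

A5 2C AD C9 5C 6A E7 9C

11902078995583920028 in hexadecimal, padded to 64 bits, is 0xA52CADC95C6AE79C.
Split into bytes (most-significant first): A5 2C AD C9 5C 6A E7 9C.
Big-endian: lowest address holds the most-significant byte.
So the memory order matches the most-significant-first order: A5 2C AD C9 5C 6A E7 9C.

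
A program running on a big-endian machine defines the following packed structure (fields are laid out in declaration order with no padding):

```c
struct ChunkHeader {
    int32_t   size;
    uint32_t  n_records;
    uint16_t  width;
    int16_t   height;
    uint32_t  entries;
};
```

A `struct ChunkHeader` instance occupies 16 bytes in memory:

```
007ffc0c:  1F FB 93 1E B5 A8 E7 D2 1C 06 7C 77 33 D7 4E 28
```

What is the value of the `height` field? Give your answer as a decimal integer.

31863

`height` follows `size` (4 B), `n_records` (4 B), `width` (2 B), so it starts at offset 4 + 4 + 2 = 10 and occupies 2 bytes.
Bytes at offsets 10..11: 7C 77.
In big-endian order the high byte comes first in memory.
The bytes are already most-significant first: 0x7C77.
0x7C77 = 31863.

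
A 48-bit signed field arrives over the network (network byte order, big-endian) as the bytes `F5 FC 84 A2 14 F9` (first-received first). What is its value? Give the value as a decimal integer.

-11010070932231

Big-endian: lowest address holds the most-significant byte.
The bytes are already most-significant first: 0xF5FC84A214F9.
Top bit is set, so as a signed 48-bit value this is 0xF5FC84A214F9 − 2^48 = -11010070932231.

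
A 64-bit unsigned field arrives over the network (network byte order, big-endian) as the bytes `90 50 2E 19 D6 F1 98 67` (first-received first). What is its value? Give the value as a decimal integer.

In big-endian order the high byte comes first in memory.
The bytes are already most-significant first: 0x90502E19D6F19867.
0x90502E19D6F19867 = 10398862228113692775.

10398862228113692775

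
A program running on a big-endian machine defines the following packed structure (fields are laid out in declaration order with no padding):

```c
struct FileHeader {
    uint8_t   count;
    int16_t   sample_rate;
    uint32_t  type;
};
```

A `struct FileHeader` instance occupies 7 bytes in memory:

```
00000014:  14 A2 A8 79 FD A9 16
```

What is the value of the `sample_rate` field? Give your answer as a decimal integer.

-23896

`sample_rate` follows `count` (1 byte), so it starts at byte offset 1 and occupies 2 bytes.
Bytes at offsets 1..2: A2 A8.
Big-endian: lowest address holds the most-significant byte.
The bytes are already most-significant first: 0xA2A8.
Top bit is set, so as a signed 16-bit value this is 0xA2A8 − 2^16 = -23896.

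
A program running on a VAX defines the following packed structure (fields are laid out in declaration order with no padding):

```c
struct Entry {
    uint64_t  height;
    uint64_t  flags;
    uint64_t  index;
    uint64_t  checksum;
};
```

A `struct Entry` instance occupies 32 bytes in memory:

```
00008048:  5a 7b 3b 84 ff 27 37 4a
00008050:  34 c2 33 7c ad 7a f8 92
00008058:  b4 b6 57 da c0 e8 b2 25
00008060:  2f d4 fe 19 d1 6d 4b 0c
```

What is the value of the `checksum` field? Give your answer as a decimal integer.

885922496560157743

`checksum` follows `height` (8 B), `flags` (8 B), `index` (8 B), so it starts at offset 8 + 8 + 8 = 24 and occupies 8 bytes.
Bytes at offsets 24..31: 2F D4 FE 19 D1 6D 4B 0C.
Little-endian: lowest address holds the least-significant byte.
Reassemble most-significant byte first: 0C 4B 6D D1 19 FE D4 2F → 0x0C4B6DD119FED42F.
0x0C4B6DD119FED42F = 885922496560157743.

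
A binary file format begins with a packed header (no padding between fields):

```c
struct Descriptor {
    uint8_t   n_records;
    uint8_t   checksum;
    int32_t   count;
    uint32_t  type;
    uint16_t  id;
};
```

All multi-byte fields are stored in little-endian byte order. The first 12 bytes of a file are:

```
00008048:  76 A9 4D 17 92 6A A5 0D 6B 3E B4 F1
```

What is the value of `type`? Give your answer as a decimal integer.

`type` follows `n_records` (1 B), `checksum` (1 B), `count` (4 B), so it starts at offset 1 + 1 + 4 = 6 and occupies 4 bytes.
Bytes at offsets 6..9: A5 0D 6B 3E.
In little-endian order the low byte comes first in memory.
Reassemble most-significant byte first: 3E 6B 0D A5 → 0x3E6B0DA5.
0x3E6B0DA5 = 1047203237.

1047203237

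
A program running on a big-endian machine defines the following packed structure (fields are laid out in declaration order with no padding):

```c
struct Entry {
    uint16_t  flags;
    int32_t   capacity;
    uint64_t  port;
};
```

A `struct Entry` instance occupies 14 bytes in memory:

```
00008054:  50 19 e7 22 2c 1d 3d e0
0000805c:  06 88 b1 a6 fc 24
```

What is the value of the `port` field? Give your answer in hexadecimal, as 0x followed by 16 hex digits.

0x3DE00688B1A6FC24

`port` follows `flags` (2 B), `capacity` (4 B), so it starts at offset 2 + 4 = 6 and occupies 8 bytes.
Bytes at offsets 6..13: 3D E0 06 88 B1 A6 FC 24.
Big-endian stores the most-significant byte at the lowest address.
The bytes are already most-significant first: 0x3DE00688B1A6FC24.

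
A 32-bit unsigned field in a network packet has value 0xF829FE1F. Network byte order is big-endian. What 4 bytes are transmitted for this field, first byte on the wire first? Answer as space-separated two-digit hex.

Split into bytes (most-significant first): F8 29 FE 1F.
In big-endian order the high byte comes first in memory.
So the memory order matches the most-significant-first order: F8 29 FE 1F.

F8 29 FE 1F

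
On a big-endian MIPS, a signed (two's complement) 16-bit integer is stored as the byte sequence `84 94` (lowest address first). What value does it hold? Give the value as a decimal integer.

-31596

In big-endian order the high byte comes first in memory.
The bytes are already most-significant first: 0x8494.
Top bit is set, so as a signed 16-bit value this is 0x8494 − 2^16 = -31596.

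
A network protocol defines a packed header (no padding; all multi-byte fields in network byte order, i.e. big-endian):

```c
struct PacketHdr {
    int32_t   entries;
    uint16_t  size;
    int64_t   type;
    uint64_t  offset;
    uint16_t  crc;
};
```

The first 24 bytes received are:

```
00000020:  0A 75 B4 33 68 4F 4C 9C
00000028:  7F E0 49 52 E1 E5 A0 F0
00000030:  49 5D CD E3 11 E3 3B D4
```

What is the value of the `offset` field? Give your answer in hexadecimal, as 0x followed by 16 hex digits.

0xA0F0495DCDE311E3

`offset` follows `entries` (4 B), `size` (2 B), `type` (8 B), so it starts at offset 4 + 2 + 8 = 14 and occupies 8 bytes.
Bytes at offsets 14..21: A0 F0 49 5D CD E3 11 E3.
Big-endian stores the most-significant byte at the lowest address.
The bytes are already most-significant first: 0xA0F0495DCDE311E3.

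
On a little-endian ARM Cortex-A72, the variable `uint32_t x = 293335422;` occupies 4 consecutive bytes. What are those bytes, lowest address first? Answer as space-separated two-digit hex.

293335422 in hexadecimal, padded to 32 bits, is 0x117BF17E.
Split into bytes (most-significant first): 11 7B F1 7E.
Little-endian: lowest address holds the least-significant byte.
So at ascending addresses the bytes are 7E F1 7B 11.

7E F1 7B 11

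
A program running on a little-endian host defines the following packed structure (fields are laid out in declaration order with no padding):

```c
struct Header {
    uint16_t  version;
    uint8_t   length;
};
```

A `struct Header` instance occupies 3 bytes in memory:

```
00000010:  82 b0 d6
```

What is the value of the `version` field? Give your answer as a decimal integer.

`version` is the first field, at byte offset 0, occupying 2 bytes.
Bytes at offsets 0..1: 82 B0.
Little-endian stores the least-significant byte at the lowest address.
Reassemble most-significant byte first: B0 82 → 0xB082.
0xB082 = 45186.

45186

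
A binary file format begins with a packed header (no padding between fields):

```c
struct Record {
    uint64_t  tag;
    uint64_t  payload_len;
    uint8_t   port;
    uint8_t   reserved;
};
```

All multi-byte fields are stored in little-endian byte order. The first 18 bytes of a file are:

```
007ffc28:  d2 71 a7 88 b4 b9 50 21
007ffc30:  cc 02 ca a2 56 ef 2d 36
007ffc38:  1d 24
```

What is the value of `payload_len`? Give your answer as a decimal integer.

`payload_len` follows `tag` (8 bytes), so it starts at byte offset 8 and occupies 8 bytes.
Bytes at offsets 8..15: CC 02 CA A2 56 EF 2D 36.
Little-endian: lowest address holds the least-significant byte.
Reassemble most-significant byte first: 36 2D EF 56 A2 CA 02 CC → 0x362DEF56A2CA02CC.
0x362DEF56A2CA02CC = 3904039607377461964.

3904039607377461964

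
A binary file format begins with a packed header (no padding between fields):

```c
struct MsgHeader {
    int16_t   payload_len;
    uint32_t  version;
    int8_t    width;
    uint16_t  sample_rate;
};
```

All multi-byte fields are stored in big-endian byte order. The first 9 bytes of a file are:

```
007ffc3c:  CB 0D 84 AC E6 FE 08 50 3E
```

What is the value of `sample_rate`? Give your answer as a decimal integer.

`sample_rate` follows `payload_len` (2 B), `version` (4 B), `width` (1 B), so it starts at offset 2 + 4 + 1 = 7 and occupies 2 bytes.
Bytes at offsets 7..8: 50 3E.
Big-endian: lowest address holds the most-significant byte.
The bytes are already most-significant first: 0x503E.
0x503E = 20542.

20542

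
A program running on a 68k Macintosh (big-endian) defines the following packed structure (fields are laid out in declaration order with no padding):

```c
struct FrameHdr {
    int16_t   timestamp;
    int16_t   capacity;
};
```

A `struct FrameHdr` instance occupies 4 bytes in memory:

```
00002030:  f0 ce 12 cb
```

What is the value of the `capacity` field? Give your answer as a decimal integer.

`capacity` follows `timestamp` (2 bytes), so it starts at byte offset 2 and occupies 2 bytes.
Bytes at offsets 2..3: 12 CB.
In big-endian order the high byte comes first in memory.
The bytes are already most-significant first: 0x12CB.
0x12CB = 4811.

4811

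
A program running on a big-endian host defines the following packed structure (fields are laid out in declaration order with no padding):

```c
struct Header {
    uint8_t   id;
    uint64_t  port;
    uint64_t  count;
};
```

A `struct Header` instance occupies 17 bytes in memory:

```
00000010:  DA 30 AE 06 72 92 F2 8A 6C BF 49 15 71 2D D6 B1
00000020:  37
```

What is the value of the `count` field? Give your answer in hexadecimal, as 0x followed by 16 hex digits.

`count` follows `id` (1 B), `port` (8 B), so it starts at offset 1 + 8 = 9 and occupies 8 bytes.
Bytes at offsets 9..16: BF 49 15 71 2D D6 B1 37.
Big-endian: lowest address holds the most-significant byte.
The bytes are already most-significant first: 0xBF4915712DD6B137.

0xBF4915712DD6B137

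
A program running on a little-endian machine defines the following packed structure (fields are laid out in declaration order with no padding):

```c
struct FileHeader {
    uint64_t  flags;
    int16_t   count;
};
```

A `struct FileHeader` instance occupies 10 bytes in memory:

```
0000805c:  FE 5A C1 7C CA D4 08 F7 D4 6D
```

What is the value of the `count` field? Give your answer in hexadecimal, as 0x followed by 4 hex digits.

`count` follows `flags` (8 bytes), so it starts at byte offset 8 and occupies 2 bytes.
Bytes at offsets 8..9: D4 6D.
In little-endian order the low byte comes first in memory.
Reassemble most-significant byte first: 6D D4 → 0x6DD4.

0x6DD4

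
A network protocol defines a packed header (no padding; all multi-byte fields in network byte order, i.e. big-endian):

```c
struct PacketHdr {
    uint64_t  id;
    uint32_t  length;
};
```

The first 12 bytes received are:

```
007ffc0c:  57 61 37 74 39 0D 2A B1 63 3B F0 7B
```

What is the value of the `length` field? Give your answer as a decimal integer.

`length` follows `id` (8 bytes), so it starts at byte offset 8 and occupies 4 bytes.
Bytes at offsets 8..11: 63 3B F0 7B.
Big-endian: lowest address holds the most-significant byte.
The bytes are already most-significant first: 0x633BF07B.
0x633BF07B = 1664872571.

1664872571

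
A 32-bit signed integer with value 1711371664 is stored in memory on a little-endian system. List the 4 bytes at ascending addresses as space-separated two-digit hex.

90 75 01 66

1711371664 in hexadecimal, padded to 32 bits, is 0x66017590.
Split into bytes (most-significant first): 66 01 75 90.
Little-endian stores the least-significant byte at the lowest address.
So at ascending addresses the bytes are 90 75 01 66.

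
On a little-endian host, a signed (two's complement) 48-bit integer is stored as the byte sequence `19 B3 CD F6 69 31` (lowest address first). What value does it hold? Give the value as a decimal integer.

Little-endian stores the least-significant byte at the lowest address.
Reassemble most-significant byte first: 31 69 F6 CD B3 19 → 0x3169F6CDB319.
0x3169F6CDB319 = 54331182002969.

54331182002969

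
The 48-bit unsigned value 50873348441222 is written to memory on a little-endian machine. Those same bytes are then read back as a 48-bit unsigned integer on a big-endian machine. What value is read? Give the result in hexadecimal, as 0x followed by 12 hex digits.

0x86C4DCDF442E

50873348441222 in 48-bit hexadecimal is 0x2E44DFDCC486.
Stored little-endian, the bytes at ascending addresses are 86 C4 DC DF 44 2E.
Read back as big-endian, the last byte is least significant, giving 0x86C4DCDF442E.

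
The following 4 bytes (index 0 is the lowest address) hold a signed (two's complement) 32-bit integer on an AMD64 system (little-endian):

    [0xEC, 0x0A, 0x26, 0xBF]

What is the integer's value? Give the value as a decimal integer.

In little-endian order the low byte comes first in memory.
Reassemble most-significant byte first: BF 26 0A EC → 0xBF260AEC.
Top bit is set, so as a signed 32-bit value this is 0xBF260AEC − 2^32 = -1088025876.

-1088025876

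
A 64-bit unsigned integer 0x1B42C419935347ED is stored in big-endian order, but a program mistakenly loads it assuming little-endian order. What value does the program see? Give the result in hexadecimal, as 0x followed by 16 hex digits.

Stored big-endian, the bytes at ascending addresses are 1B 42 C4 19 93 53 47 ED.
Read back as little-endian, the first byte is least significant, giving 0xED47539319C4421B.

0xED47539319C4421B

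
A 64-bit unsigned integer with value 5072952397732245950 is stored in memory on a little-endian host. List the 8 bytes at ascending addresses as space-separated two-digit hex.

5072952397732245950 in hexadecimal, padded to 64 bits, is 0x4666BF53FD4BF1BE.
Split into bytes (most-significant first): 46 66 BF 53 FD 4B F1 BE.
Little-endian: lowest address holds the least-significant byte.
So at ascending addresses the bytes are BE F1 4B FD 53 BF 66 46.

BE F1 4B FD 53 BF 66 46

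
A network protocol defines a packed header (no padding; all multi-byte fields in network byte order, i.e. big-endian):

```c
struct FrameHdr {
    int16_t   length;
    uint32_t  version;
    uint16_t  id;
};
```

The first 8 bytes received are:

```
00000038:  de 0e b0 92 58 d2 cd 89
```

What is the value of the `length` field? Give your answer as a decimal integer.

-8690

`length` is the first field, at byte offset 0, occupying 2 bytes.
Bytes at offsets 0..1: DE 0E.
In big-endian order the high byte comes first in memory.
The bytes are already most-significant first: 0xDE0E.
Top bit is set, so as a signed 16-bit value this is 0xDE0E − 2^16 = -8690.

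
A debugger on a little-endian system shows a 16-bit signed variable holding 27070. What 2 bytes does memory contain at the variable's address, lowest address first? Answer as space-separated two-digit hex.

BE 69

27070 in hexadecimal, padded to 16 bits, is 0x69BE.
Split into bytes (most-significant first): 69 BE.
Little-endian stores the least-significant byte at the lowest address.
So at ascending addresses the bytes are BE 69.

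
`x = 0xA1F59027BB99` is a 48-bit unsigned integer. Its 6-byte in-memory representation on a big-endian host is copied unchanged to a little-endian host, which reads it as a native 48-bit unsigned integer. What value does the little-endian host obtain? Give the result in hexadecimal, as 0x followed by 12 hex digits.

0x99BB2790F5A1

Stored big-endian, the bytes at ascending addresses are A1 F5 90 27 BB 99.
Read back as little-endian, the first byte is least significant, giving 0x99BB2790F5A1.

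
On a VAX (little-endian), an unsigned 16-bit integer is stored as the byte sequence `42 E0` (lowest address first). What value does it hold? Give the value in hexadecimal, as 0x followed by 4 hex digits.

Little-endian stores the least-significant byte at the lowest address.
Reassemble most-significant byte first: E0 42 → 0xE042.

0xE042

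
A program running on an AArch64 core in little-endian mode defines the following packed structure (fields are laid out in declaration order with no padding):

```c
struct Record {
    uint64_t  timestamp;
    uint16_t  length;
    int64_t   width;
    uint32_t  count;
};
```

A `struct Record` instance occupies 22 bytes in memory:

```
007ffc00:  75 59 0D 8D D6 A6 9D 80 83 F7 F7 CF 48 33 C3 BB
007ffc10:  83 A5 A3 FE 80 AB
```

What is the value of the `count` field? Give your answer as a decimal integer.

2877357731

`count` follows `timestamp` (8 B), `length` (2 B), `width` (8 B), so it starts at offset 8 + 2 + 8 = 18 and occupies 4 bytes.
Bytes at offsets 18..21: A3 FE 80 AB.
In little-endian order the low byte comes first in memory.
Reassemble most-significant byte first: AB 80 FE A3 → 0xAB80FEA3.
0xAB80FEA3 = 2877357731.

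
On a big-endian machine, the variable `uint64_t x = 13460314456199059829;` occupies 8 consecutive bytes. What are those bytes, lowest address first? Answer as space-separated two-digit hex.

BA CC A4 AE 9E CC D9 75

13460314456199059829 in hexadecimal, padded to 64 bits, is 0xBACCA4AE9ECCD975.
Split into bytes (most-significant first): BA CC A4 AE 9E CC D9 75.
In big-endian order the high byte comes first in memory.
So the memory order matches the most-significant-first order: BA CC A4 AE 9E CC D9 75.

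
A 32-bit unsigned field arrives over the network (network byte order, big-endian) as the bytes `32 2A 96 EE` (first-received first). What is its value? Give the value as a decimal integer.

841651950

Big-endian stores the most-significant byte at the lowest address.
The bytes are already most-significant first: 0x322A96EE.
0x322A96EE = 841651950.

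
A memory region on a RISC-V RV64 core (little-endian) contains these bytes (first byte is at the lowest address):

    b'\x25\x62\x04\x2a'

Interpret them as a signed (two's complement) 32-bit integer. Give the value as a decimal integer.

In little-endian order the low byte comes first in memory.
Reassemble most-significant byte first: 2A 04 62 25 → 0x2A046225.
0x2A046225 = 704930341.

704930341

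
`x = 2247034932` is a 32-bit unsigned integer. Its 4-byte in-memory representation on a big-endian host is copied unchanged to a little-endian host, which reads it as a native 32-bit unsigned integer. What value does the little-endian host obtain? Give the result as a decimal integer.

2247034932 in 32-bit hexadecimal is 0x85EF0834.
Stored big-endian, the bytes at ascending addresses are 85 EF 08 34.
Read back as little-endian, the first byte is least significant, giving 0x3408EF85.
0x3408EF85 = 873000837.

873000837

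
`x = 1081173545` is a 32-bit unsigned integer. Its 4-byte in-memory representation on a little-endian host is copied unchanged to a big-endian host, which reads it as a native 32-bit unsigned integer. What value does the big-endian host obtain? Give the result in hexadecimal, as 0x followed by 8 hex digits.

1081173545 in 32-bit hexadecimal is 0x40716629.
Stored little-endian, the bytes at ascending addresses are 29 66 71 40.
Read back as big-endian, the last byte is least significant, giving 0x29667140.

0x29667140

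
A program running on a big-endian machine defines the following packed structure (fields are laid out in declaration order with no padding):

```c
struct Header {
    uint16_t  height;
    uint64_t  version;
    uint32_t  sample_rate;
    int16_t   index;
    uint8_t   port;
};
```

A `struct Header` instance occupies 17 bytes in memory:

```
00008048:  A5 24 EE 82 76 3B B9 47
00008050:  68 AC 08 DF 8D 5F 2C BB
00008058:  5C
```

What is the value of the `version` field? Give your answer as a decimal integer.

`version` follows `height` (2 bytes), so it starts at byte offset 2 and occupies 8 bytes.
Bytes at offsets 2..9: EE 82 76 3B B9 47 68 AC.
Big-endian: lowest address holds the most-significant byte.
The bytes are already most-significant first: 0xEE82763BB94768AC.
0xEE82763BB94768AC = 17186429126882846892.

17186429126882846892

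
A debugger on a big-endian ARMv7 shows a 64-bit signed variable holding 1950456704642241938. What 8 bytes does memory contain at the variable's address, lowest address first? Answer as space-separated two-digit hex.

1950456704642241938 in hexadecimal, padded to 64 bits, is 0x1B116A09F5FAD592.
Split into bytes (most-significant first): 1B 11 6A 09 F5 FA D5 92.
Big-endian: lowest address holds the most-significant byte.
So the memory order matches the most-significant-first order: 1B 11 6A 09 F5 FA D5 92.

1B 11 6A 09 F5 FA D5 92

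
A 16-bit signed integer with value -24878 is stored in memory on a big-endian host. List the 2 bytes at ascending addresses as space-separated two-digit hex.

Two's complement of -24878 in 16 bits: 24878 = 0x612E; invert → 0x9ED1; add 1 → 0x9ED2.
Split into bytes (most-significant first): 9E D2.
In big-endian order the high byte comes first in memory.
So the memory order matches the most-significant-first order: 9E D2.

9E D2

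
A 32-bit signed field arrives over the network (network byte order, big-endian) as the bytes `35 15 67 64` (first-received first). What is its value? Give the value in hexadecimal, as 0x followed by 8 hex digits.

Big-endian stores the most-significant byte at the lowest address.
The bytes are already most-significant first: 0x35156764.

0x35156764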